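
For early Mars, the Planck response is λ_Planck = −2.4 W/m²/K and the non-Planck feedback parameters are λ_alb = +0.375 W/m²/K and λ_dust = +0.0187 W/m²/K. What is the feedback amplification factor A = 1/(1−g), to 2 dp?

Convert to gains: g_alb = 0.375/2.4 = 0.1562; g_dust = 0.0187/2.4 = 0.007792.
Total gain g = 0.163992.
A = 1/(1 − 0.163992) = 1.20.

1.20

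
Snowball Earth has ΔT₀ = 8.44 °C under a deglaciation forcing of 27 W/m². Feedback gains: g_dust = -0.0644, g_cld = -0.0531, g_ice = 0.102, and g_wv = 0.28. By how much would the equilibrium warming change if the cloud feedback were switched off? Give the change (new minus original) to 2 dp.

0.89 °C

Original: g = 0.2645, ΔT = 8.44/(1−0.2645) = 11.4752 °C.
Without cloud: g' = 0.3176, ΔT' = 8.44/(1−0.3176) = 12.3681 °C.
Change = 12.3681 − 11.4752 = 0.89 °C.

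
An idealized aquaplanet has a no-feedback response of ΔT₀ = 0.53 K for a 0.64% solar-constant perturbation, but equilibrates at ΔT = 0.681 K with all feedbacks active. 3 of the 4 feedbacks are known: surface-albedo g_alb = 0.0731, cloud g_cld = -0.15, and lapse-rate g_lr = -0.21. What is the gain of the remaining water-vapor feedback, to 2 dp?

0.51

Amplification A = ΔT/ΔT₀ = 0.681/0.53 = 1.285.
Total gain g = 1 − 1/A = 1 − 1/1.285 = 0.2218.
Known gains sum to 0.0731 − 0.15 − 0.21 = -0.2869.
g_wv = 0.2218 + 0.2869 = 0.51.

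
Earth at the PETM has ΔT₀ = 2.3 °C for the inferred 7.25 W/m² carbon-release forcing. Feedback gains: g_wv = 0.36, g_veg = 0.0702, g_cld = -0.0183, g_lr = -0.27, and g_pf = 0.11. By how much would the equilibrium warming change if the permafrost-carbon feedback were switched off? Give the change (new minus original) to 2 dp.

-0.39 °C

Original: g = 0.2519, ΔT = 2.3/(1−0.2519) = 3.0745 °C.
Without permafrost-carbon: g' = 0.1419, ΔT' = 2.3/(1−0.1419) = 2.6803 °C.
Change = 2.6803 − 3.0745 = -0.39 °C.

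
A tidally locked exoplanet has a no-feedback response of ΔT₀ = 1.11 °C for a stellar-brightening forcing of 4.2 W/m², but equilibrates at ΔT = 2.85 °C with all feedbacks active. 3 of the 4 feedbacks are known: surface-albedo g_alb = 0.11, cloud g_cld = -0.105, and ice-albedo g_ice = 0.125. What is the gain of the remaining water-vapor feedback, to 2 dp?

0.48

Amplification A = ΔT/ΔT₀ = 2.85/1.11 = 2.568.
Total gain g = 1 − 1/A = 1 − 1/2.568 = 0.6106.
Known gains sum to 0.11 − 0.105 + 0.125 = 0.13.
g_wv = 0.6106 − 0.13 = 0.48.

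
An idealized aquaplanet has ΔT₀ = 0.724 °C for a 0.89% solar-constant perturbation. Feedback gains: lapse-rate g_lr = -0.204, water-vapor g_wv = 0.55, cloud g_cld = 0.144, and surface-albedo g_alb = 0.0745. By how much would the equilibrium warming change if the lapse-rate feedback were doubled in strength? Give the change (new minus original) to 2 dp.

Original: g = 0.5645, ΔT = 0.724/(1−0.5645) = 1.6625 °C.
With doubled lapse-rate: g' = 0.3605, ΔT' = 0.724/(1−0.3605) = 1.1321 °C.
Change = 1.1321 − 1.6625 = -0.53 °C.

-0.53 °C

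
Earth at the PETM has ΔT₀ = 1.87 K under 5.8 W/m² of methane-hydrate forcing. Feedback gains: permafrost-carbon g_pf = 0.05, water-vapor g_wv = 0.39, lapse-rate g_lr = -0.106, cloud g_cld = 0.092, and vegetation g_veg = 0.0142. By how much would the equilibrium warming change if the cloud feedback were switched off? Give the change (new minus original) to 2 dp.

Original: g = 0.4402, ΔT = 1.87/(1−0.4402) = 3.3405 K.
Without cloud: g' = 0.3482, ΔT' = 1.87/(1−0.3482) = 2.8690 K.
Change = 2.8690 − 3.3405 = -0.47 K.

-0.47 K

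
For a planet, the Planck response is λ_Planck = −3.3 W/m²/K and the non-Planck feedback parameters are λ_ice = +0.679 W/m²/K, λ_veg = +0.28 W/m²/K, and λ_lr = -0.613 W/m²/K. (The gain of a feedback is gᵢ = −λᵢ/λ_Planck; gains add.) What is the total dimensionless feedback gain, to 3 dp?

Convert to gains: g_ice = 0.679/3.3 = 0.2058; g_veg = 0.28/3.3 = 0.08485; g_lr = -0.613/3.3 = -0.1858.
Total gain g = 0.10485.

0.105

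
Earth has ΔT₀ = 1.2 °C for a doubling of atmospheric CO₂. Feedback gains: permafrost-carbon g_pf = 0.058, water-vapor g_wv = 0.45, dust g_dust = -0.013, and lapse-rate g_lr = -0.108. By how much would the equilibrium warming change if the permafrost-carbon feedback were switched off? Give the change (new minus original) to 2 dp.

Original: g = 0.387, ΔT = 1.2/(1−0.387) = 1.9576 °C.
Without permafrost-carbon: g' = 0.329, ΔT' = 1.2/(1−0.329) = 1.7884 °C.
Change = 1.7884 − 1.9576 = -0.17 °C.

-0.17 °C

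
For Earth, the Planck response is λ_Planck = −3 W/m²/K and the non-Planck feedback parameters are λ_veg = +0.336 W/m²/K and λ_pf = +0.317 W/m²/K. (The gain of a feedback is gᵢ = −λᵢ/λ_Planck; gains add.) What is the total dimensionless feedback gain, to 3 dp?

0.218

Convert to gains: g_veg = 0.336/3 = 0.112; g_pf = 0.317/3 = 0.1057.
Total gain g = 0.2177.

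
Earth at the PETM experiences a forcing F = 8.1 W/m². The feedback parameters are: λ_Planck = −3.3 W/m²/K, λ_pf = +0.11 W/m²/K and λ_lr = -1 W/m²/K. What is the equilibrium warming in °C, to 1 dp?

Net feedback parameter λ = (−3.3) + (+0.11) + (-1) = -4.19 W/m²/K.
ΔT = −F/λ = −8.1/(-4.19) = 1.9 °C.

1.9 °C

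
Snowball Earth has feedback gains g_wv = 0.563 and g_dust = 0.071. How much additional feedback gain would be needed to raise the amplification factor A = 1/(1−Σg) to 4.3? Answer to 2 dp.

Current total gain = 0.634.
Target gain for A = 4.3: g* = 1 − 1/4.3 = 0.7674.
Additional gain needed = 0.7674 − 0.634 = 0.13.

0.13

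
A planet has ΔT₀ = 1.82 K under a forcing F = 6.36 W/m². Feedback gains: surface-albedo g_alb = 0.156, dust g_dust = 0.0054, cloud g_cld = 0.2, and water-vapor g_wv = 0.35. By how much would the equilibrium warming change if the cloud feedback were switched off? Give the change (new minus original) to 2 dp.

-2.58 K

Original: g = 0.7114, ΔT = 1.82/(1−0.7114) = 6.3063 K.
Without cloud: g' = 0.5114, ΔT' = 1.82/(1−0.5114) = 3.7249 K.
Change = 3.7249 − 6.3063 = -2.58 K.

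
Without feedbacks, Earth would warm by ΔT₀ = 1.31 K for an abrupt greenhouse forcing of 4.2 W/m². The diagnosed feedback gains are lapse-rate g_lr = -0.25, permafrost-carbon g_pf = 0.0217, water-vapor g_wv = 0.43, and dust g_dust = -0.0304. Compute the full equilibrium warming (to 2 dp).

Total gain g = -0.25 + 0.0217 + 0.43 − 0.0304 = 0.1713.
Amplification A = 1/(1 − 0.1713) = 1.207.
ΔT = 1.31 × 1.207 = 1.58 K.

1.58 K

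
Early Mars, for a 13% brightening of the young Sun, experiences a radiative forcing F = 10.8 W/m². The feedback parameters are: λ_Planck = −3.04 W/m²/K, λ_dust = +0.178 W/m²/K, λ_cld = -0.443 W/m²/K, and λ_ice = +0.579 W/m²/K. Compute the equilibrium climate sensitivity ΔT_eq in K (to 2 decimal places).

3.96 K

Net feedback parameter λ = (−3.04) + (+0.178) + (-0.443) + (+0.579) = -2.726 W/m²/K.
ΔT = −F/λ = −10.8/(-2.726) = 3.96 K.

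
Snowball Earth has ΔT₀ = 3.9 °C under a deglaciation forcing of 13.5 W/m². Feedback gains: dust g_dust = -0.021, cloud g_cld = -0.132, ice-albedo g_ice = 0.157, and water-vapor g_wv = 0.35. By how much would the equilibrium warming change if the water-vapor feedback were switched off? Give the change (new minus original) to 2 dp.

Original: g = 0.354, ΔT = 3.9/(1−0.354) = 6.0372 °C.
Without water-vapor: g' = 0.004, ΔT' = 3.9/(1−0.004) = 3.9157 °C.
Change = 3.9157 − 6.0372 = -2.12 °C.

-2.12 °C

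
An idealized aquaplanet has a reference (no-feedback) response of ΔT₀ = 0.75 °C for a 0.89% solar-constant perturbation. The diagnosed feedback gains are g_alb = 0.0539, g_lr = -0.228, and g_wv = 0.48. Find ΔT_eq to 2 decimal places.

1.08 °C

Total gain g = 0.0539 − 0.228 + 0.48 = 0.3059.
Amplification A = 1/(1 − 0.3059) = 1.441.
ΔT = 0.75 × 1.441 = 1.08 °C.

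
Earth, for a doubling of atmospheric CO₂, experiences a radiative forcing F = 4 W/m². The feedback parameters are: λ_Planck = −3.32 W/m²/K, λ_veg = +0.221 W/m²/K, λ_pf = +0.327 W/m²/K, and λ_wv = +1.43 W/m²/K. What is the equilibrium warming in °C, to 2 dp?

Net feedback parameter λ = (−3.32) + (+0.221) + (+0.327) + (+1.43) = -1.342 W/m²/K.
ΔT = −F/λ = −4/(-1.342) = 2.98 °C.

2.98 °C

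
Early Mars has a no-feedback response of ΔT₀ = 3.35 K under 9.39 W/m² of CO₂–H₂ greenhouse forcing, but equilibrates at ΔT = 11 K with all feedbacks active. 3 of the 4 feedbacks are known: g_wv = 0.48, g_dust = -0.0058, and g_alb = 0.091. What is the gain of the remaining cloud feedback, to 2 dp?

0.13

Amplification A = ΔT/ΔT₀ = 11/3.35 = 3.284.
Total gain g = 1 − 1/A = 1 − 1/3.284 = 0.6955.
Known gains sum to 0.48 − 0.0058 + 0.091 = 0.5652.
g_cld = 0.6955 − 0.5652 = 0.13.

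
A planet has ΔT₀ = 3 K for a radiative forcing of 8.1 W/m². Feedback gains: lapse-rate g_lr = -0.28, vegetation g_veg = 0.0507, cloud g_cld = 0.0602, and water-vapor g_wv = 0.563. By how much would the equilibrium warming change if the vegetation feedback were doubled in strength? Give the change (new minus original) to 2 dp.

0.45 K

Original: g = 0.3939, ΔT = 3/(1−0.3939) = 4.9497 K.
With doubled vegetation: g' = 0.4446, ΔT' = 3/(1−0.4446) = 5.4015 K.
Change = 5.4015 − 4.9497 = 0.45 K.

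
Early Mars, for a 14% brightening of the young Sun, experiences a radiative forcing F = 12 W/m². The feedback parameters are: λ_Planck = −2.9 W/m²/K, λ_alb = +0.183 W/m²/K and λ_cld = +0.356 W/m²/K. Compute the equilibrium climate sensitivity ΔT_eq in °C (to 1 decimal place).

Net feedback parameter λ = (−2.9) + (+0.183) + (+0.356) = -2.361 W/m²/K.
ΔT = −F/λ = −12/(-2.361) = 5.1 °C.

5.1 °C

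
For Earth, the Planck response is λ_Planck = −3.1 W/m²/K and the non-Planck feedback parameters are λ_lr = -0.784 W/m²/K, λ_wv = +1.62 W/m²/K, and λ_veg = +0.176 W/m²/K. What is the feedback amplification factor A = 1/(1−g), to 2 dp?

1.48

Convert to gains: g_lr = -0.784/3.1 = -0.2529; g_wv = 1.62/3.1 = 0.5226; g_veg = 0.176/3.1 = 0.05677.
Total gain g = 0.32647.
A = 1/(1 − 0.32647) = 1.48.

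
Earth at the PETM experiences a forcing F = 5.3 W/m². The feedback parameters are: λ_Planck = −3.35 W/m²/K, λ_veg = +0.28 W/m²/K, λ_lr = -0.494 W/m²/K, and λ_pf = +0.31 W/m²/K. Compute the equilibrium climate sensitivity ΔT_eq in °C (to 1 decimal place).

1.6 °C

Net feedback parameter λ = (−3.35) + (+0.28) + (-0.494) + (+0.31) = -3.254 W/m²/K.
ΔT = −F/λ = −5.3/(-3.254) = 1.6 °C.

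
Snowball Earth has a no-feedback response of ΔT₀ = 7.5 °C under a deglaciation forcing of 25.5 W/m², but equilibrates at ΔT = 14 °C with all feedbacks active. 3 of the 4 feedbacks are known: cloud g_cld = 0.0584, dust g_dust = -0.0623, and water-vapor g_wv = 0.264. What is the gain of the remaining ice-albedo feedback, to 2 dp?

0.20

Amplification A = ΔT/ΔT₀ = 14/7.5 = 1.867.
Total gain g = 1 − 1/A = 1 − 1/1.867 = 0.4644.
Known gains sum to 0.0584 − 0.0623 + 0.264 = 0.2601.
g_ice = 0.4644 − 0.2601 = 0.20.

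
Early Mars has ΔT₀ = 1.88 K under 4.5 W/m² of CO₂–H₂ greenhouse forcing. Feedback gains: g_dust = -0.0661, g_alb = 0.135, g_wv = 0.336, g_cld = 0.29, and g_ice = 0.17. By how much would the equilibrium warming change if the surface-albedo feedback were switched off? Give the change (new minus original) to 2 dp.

Original: g = 0.8649, ΔT = 1.88/(1−0.8649) = 13.9156 K.
Without surface-albedo: g' = 0.7299, ΔT' = 1.88/(1−0.7299) = 6.9604 K.
Change = 6.9604 − 13.9156 = -6.96 K.

-6.96 K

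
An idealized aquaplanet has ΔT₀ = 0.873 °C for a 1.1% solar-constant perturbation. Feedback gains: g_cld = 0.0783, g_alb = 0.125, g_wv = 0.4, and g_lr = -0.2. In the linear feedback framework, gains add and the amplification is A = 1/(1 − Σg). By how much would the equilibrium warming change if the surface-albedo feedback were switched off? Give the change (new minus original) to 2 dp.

-0.25 °C

Original: g = 0.4033, ΔT = 0.873/(1−0.4033) = 1.4630 °C.
Without surface-albedo: g' = 0.2783, ΔT' = 0.873/(1−0.2783) = 1.2096 °C.
Change = 1.2096 − 1.4630 = -0.25 °C.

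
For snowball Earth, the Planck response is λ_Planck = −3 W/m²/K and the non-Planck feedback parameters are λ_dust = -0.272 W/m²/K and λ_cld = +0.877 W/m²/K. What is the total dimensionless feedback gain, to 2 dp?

0.20

Convert to gains: g_dust = -0.272/3 = -0.09067; g_cld = 0.877/3 = 0.2923.
Total gain g = 0.20163.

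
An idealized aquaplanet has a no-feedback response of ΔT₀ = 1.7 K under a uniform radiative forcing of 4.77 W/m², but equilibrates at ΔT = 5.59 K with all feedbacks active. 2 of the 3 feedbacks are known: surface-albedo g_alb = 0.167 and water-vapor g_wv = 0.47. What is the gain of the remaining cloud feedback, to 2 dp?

Amplification A = ΔT/ΔT₀ = 5.59/1.7 = 3.288.
Total gain g = 1 − 1/A = 1 − 1/3.288 = 0.6959.
Known gains sum to 0.167 + 0.47 = 0.637.
g_cld = 0.6959 − 0.637 = 0.06.

0.06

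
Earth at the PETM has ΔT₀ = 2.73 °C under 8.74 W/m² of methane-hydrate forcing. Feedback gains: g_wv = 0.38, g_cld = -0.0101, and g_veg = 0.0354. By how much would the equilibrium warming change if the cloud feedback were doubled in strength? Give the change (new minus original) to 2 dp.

-0.08 °C

Original: g = 0.4053, ΔT = 2.73/(1−0.4053) = 4.5905 °C.
With doubled cloud: g' = 0.3952, ΔT' = 2.73/(1−0.3952) = 4.5139 °C.
Change = 4.5139 − 4.5905 = -0.08 °C.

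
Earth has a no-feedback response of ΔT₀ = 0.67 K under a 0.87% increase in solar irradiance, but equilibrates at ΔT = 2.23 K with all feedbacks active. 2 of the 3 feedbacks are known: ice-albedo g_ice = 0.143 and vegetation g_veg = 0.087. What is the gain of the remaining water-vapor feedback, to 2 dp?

0.47

Amplification A = ΔT/ΔT₀ = 2.23/0.67 = 3.328.
Total gain g = 1 − 1/A = 1 − 1/3.328 = 0.6995.
Known gains sum to 0.143 + 0.087 = 0.23.
g_wv = 0.6995 − 0.23 = 0.47.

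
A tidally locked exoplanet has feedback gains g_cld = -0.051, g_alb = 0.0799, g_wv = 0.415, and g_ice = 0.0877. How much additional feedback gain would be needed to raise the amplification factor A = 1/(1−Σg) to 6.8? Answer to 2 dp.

Current total gain = 0.5316.
Target gain for A = 6.8: g* = 1 − 1/6.8 = 0.8529.
Additional gain needed = 0.8529 − 0.5316 = 0.32.

0.32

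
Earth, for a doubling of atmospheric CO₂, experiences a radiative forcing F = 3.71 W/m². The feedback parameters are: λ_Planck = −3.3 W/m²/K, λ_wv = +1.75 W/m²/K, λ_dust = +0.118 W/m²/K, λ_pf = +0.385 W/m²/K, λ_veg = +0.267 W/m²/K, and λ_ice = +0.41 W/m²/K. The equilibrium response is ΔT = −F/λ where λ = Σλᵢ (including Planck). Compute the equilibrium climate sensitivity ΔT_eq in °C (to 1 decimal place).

10.0 °C

Net feedback parameter λ = (−3.3) + (+1.75) + (+0.118) + (+0.385) + (+0.267) + (+0.41) = -0.37 W/m²/K.
ΔT = −F/λ = −3.71/(-0.37) = 10.0 °C.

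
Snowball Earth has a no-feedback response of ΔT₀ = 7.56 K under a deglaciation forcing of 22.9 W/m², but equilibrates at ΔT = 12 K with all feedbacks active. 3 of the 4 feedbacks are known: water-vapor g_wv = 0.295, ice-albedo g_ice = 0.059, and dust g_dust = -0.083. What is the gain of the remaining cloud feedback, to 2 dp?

Amplification A = ΔT/ΔT₀ = 12/7.56 = 1.587.
Total gain g = 1 − 1/A = 1 − 1/1.587 = 0.3699.
Known gains sum to 0.295 + 0.059 − 0.083 = 0.271.
g_cld = 0.3699 − 0.271 = 0.10.

0.10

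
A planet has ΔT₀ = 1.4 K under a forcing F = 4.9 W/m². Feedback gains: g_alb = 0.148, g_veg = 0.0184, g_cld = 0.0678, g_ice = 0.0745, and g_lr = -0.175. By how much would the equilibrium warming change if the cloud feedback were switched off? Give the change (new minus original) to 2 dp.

-0.12 K

Original: g = 0.1337, ΔT = 1.4/(1−0.1337) = 1.6161 K.
Without cloud: g' = 0.0659, ΔT' = 1.4/(1−0.0659) = 1.4988 K.
Change = 1.4988 − 1.6161 = -0.12 K.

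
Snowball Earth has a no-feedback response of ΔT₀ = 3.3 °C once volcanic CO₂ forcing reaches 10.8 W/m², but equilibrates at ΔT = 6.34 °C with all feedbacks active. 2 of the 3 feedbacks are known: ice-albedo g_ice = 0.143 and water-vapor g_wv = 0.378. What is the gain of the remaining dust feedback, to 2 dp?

-0.04

Amplification A = ΔT/ΔT₀ = 6.34/3.3 = 1.921.
Total gain g = 1 − 1/A = 1 − 1/1.921 = 0.4794.
Known gains sum to 0.143 + 0.378 = 0.521.
g_dust = 0.4794 − 0.521 = -0.04.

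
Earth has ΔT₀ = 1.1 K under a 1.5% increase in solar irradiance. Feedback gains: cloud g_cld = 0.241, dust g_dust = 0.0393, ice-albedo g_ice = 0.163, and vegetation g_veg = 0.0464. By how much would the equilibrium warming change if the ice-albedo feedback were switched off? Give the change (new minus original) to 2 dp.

Original: g = 0.4897, ΔT = 1.1/(1−0.4897) = 2.1556 K.
Without ice-albedo: g' = 0.3267, ΔT' = 1.1/(1−0.3267) = 1.6337 K.
Change = 1.6337 − 2.1556 = -0.52 K.

-0.52 K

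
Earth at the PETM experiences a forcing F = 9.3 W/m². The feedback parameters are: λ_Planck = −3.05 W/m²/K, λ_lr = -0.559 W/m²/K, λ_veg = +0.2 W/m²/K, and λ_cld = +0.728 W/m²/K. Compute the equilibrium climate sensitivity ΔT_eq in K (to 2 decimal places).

3.47 K

Net feedback parameter λ = (−3.05) + (-0.559) + (+0.2) + (+0.728) = -2.681 W/m²/K.
ΔT = −F/λ = −9.3/(-2.681) = 3.47 K.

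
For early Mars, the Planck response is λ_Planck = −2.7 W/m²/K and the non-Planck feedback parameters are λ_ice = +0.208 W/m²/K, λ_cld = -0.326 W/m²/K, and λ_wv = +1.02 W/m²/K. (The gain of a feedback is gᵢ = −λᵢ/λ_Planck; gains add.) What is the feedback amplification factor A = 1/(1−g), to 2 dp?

Convert to gains: g_ice = 0.208/2.7 = 0.07704; g_cld = -0.326/2.7 = -0.1207; g_wv = 1.02/2.7 = 0.3778.
Total gain g = 0.33414.
A = 1/(1 − 0.33414) = 1.50.

1.50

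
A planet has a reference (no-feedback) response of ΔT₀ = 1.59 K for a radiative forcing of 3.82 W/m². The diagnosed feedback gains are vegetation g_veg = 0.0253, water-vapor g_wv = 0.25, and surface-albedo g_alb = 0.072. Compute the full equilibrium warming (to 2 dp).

Total gain g = 0.0253 + 0.25 + 0.072 = 0.3473.
Amplification A = 1/(1 − 0.3473) = 1.532.
ΔT = 1.59 × 1.532 = 2.44 K.

2.44 K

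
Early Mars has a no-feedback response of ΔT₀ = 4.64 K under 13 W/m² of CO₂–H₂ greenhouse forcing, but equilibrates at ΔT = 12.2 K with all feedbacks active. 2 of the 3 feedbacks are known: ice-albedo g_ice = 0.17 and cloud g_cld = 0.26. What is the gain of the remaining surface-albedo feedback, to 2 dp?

0.19

Amplification A = ΔT/ΔT₀ = 12.2/4.64 = 2.629.
Total gain g = 1 − 1/A = 1 − 1/2.629 = 0.6196.
Known gains sum to 0.17 + 0.26 = 0.43.
g_alb = 0.6196 − 0.43 = 0.19.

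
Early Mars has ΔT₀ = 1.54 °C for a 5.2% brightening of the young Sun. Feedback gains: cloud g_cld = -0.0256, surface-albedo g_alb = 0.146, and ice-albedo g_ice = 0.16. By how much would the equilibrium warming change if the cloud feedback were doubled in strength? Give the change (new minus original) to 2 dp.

-0.07 °C

Original: g = 0.2804, ΔT = 1.54/(1−0.2804) = 2.1401 °C.
With doubled cloud: g' = 0.2548, ΔT' = 1.54/(1−0.2548) = 2.0666 °C.
Change = 2.0666 − 2.1401 = -0.07 °C.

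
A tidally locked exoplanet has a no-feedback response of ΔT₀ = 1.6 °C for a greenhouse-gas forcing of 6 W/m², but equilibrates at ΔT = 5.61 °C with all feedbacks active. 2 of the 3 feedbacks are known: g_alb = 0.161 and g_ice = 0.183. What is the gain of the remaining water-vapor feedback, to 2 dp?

Amplification A = ΔT/ΔT₀ = 5.61/1.6 = 3.506.
Total gain g = 1 − 1/A = 1 − 1/3.506 = 0.7148.
Known gains sum to 0.161 + 0.183 = 0.344.
g_wv = 0.7148 − 0.344 = 0.37.

0.37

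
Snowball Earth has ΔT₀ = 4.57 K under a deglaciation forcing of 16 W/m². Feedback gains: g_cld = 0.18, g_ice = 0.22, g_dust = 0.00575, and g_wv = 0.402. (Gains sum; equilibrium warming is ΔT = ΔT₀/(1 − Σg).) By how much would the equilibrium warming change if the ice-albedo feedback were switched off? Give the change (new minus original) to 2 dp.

Original: g = 0.80775, ΔT = 4.57/(1−0.80775) = 23.7711 K.
Without ice-albedo: g' = 0.58775, ΔT' = 4.57/(1−0.58775) = 11.0855 K.
Change = 11.0855 − 23.7711 = -12.69 K.

-12.69 K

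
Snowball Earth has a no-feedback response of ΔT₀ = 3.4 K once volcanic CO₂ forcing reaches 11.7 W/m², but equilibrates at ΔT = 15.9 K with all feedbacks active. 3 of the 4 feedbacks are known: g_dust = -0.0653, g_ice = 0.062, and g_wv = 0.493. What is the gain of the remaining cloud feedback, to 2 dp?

0.30

Amplification A = ΔT/ΔT₀ = 15.9/3.4 = 4.676.
Total gain g = 1 − 1/A = 1 − 1/4.676 = 0.7861.
Known gains sum to -0.0653 + 0.062 + 0.493 = 0.4897.
g_cld = 0.7861 − 0.4897 = 0.30.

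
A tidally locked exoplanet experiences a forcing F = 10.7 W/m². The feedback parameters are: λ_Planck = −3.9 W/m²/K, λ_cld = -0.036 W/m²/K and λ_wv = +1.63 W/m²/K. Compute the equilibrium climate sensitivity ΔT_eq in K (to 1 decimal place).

4.6 K

Net feedback parameter λ = (−3.9) + (-0.036) + (+1.63) = -2.306 W/m²/K.
ΔT = −F/λ = −10.7/(-2.306) = 4.6 K.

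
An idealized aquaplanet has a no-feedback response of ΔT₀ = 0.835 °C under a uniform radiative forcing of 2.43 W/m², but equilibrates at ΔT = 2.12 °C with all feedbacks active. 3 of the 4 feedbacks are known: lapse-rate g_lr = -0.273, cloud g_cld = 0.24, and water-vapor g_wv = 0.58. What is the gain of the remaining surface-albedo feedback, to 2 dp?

0.06

Amplification A = ΔT/ΔT₀ = 2.12/0.835 = 2.539.
Total gain g = 1 − 1/A = 1 − 1/2.539 = 0.6061.
Known gains sum to -0.273 + 0.24 + 0.58 = 0.547.
g_alb = 0.6061 − 0.547 = 0.06.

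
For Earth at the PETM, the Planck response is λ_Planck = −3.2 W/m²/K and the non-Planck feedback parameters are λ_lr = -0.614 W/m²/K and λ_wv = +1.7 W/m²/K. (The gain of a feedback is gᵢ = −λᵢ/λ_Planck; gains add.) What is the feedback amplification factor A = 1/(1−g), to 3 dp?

1.514

Convert to gains: g_lr = -0.614/3.2 = -0.1919; g_wv = 1.7/3.2 = 0.5312.
Total gain g = 0.3393.
A = 1/(1 − 0.3393) = 1.514.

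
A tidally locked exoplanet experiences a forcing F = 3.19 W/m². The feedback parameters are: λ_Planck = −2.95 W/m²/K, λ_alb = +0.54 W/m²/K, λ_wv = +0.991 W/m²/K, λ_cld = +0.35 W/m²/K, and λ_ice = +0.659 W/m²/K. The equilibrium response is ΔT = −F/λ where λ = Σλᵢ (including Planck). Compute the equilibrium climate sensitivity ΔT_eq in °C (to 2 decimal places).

7.78 °C

Net feedback parameter λ = (−2.95) + (+0.54) + (+0.991) + (+0.35) + (+0.659) = -0.41 W/m²/K.
ΔT = −F/λ = −3.19/(-0.41) = 7.78 °C.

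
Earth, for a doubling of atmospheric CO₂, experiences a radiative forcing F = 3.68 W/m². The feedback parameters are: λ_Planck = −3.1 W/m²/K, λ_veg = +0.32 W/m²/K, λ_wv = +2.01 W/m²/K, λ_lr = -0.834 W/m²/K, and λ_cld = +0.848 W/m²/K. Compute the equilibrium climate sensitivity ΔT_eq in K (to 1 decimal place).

Net feedback parameter λ = (−3.1) + (+0.32) + (+2.01) + (-0.834) + (+0.848) = -0.756 W/m²/K.
ΔT = −F/λ = −3.68/(-0.756) = 4.9 K.

4.9 K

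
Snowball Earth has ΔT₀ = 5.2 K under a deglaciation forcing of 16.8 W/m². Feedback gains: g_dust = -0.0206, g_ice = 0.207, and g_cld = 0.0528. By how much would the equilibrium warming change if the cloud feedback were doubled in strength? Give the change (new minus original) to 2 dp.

0.51 K

Original: g = 0.2392, ΔT = 5.2/(1−0.2392) = 6.8349 K.
With doubled cloud: g' = 0.292, ΔT' = 5.2/(1−0.292) = 7.3446 K.
Change = 7.3446 − 6.8349 = 0.51 K.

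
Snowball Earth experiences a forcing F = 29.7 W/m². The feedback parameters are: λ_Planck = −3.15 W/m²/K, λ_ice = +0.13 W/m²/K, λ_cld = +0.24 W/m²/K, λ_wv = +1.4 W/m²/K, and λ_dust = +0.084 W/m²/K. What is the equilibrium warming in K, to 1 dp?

22.9 K

Net feedback parameter λ = (−3.15) + (+0.13) + (+0.24) + (+1.4) + (+0.084) = -1.296 W/m²/K.
ΔT = −F/λ = −29.7/(-1.296) = 22.9 K.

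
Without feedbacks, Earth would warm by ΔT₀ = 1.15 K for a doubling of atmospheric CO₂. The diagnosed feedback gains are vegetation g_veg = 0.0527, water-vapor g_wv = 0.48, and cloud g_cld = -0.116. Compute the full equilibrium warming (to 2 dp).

Total gain g = 0.0527 + 0.48 − 0.116 = 0.4167.
Amplification A = 1/(1 − 0.4167) = 1.714.
ΔT = 1.15 × 1.714 = 1.97 K.

1.97 K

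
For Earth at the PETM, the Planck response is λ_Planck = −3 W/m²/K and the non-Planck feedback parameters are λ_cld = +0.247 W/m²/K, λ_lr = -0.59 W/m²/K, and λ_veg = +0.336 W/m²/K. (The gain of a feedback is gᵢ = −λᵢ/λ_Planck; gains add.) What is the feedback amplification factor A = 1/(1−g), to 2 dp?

1.00

Convert to gains: g_cld = 0.247/3 = 0.08233; g_lr = -0.59/3 = -0.1967; g_veg = 0.336/3 = 0.112.
Total gain g = -0.00237.
A = 1/(1 + 0.00237) = 1.00.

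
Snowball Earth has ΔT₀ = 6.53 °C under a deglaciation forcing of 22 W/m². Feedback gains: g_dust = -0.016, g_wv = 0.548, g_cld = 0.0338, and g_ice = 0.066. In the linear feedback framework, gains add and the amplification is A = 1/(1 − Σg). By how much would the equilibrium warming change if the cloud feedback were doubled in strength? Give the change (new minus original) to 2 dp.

Original: g = 0.6318, ΔT = 6.53/(1−0.6318) = 17.7349 °C.
With doubled cloud: g' = 0.6656, ΔT' = 6.53/(1−0.6656) = 19.5275 °C.
Change = 19.5275 − 17.7349 = 1.79 °C.

1.79 °C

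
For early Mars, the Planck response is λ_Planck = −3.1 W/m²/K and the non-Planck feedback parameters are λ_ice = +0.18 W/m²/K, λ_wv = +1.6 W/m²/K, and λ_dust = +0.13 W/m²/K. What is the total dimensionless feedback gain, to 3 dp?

Convert to gains: g_ice = 0.18/3.1 = 0.05806; g_wv = 1.6/3.1 = 0.5161; g_dust = 0.13/3.1 = 0.04194.
Total gain g = 0.6161.

0.616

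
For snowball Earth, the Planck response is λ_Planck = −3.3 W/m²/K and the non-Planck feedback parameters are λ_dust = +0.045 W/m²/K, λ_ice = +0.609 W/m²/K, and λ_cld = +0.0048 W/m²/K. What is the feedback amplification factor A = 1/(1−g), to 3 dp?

1.249

Convert to gains: g_dust = 0.045/3.3 = 0.01364; g_ice = 0.609/3.3 = 0.1845; g_cld = 0.0048/3.3 = 0.001455.
Total gain g = 0.199595.
A = 1/(1 − 0.199595) = 1.249.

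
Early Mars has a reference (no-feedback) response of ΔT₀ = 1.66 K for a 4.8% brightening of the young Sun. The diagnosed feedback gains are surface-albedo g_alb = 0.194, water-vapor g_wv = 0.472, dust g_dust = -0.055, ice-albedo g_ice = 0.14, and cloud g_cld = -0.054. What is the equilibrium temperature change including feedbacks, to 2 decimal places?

Total gain g = 0.194 + 0.472 − 0.055 + 0.14 − 0.054 = 0.697.
Amplification A = 1/(1 − 0.697) = 3.3.
ΔT = 1.66 × 3.3 = 5.48 K.

5.48 K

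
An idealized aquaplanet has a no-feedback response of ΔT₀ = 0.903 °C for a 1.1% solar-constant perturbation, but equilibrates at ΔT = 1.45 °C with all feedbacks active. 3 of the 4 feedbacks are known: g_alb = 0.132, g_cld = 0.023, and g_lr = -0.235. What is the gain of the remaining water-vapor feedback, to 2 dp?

0.46

Amplification A = ΔT/ΔT₀ = 1.45/0.903 = 1.606.
Total gain g = 1 − 1/A = 1 − 1/1.606 = 0.3773.
Known gains sum to 0.132 + 0.023 − 0.235 = -0.08.
g_wv = 0.3773 + 0.08 = 0.46.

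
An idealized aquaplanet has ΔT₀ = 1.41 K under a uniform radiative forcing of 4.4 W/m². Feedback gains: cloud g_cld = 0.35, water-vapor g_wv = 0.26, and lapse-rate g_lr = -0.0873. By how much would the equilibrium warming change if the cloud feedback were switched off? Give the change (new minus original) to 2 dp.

-1.25 K

Original: g = 0.5227, ΔT = 1.41/(1−0.5227) = 2.9541 K.
Without cloud: g' = 0.1727, ΔT' = 1.41/(1−0.1727) = 1.7043 K.
Change = 1.7043 − 2.9541 = -1.25 K.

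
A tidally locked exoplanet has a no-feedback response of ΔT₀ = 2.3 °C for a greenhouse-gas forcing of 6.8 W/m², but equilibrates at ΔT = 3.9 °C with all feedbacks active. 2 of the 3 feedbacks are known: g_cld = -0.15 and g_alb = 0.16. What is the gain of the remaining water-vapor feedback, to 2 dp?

Amplification A = ΔT/ΔT₀ = 3.9/2.3 = 1.696.
Total gain g = 1 − 1/A = 1 − 1/1.696 = 0.4104.
Known gains sum to -0.15 + 0.16 = 0.01.
g_wv = 0.4104 − 0.01 = 0.40.

0.40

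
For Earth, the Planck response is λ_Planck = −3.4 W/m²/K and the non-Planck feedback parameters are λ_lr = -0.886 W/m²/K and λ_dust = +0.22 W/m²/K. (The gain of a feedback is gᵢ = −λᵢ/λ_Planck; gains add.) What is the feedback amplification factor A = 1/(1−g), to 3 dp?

Convert to gains: g_lr = -0.886/3.4 = -0.2606; g_dust = 0.22/3.4 = 0.06471.
Total gain g = -0.19589.
A = 1/(1 + 0.19589) = 0.836.

0.836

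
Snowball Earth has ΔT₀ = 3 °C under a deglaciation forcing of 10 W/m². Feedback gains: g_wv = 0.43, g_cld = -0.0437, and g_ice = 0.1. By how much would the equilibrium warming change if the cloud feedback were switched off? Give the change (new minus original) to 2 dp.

0.54 °C

Original: g = 0.4863, ΔT = 3/(1−0.4863) = 5.8400 °C.
Without cloud: g' = 0.53, ΔT' = 3/(1−0.53) = 6.3830 °C.
Change = 6.3830 − 5.8400 = 0.54 °C.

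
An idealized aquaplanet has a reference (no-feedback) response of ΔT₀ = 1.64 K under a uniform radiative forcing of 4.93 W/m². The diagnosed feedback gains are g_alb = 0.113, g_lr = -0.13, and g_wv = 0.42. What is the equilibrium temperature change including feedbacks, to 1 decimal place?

Total gain g = 0.113 − 0.13 + 0.42 = 0.403.
Amplification A = 1/(1 − 0.403) = 1.675.
ΔT = 1.64 × 1.675 = 2.7 K.

2.7 K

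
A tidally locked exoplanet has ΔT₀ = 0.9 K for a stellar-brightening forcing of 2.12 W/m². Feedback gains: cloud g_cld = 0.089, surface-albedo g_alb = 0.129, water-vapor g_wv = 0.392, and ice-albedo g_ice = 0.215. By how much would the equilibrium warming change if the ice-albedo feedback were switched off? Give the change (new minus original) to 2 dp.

-2.84 K

Original: g = 0.825, ΔT = 0.9/(1−0.825) = 5.1429 K.
Without ice-albedo: g' = 0.61, ΔT' = 0.9/(1−0.61) = 2.3077 K.
Change = 2.3077 − 5.1429 = -2.84 K.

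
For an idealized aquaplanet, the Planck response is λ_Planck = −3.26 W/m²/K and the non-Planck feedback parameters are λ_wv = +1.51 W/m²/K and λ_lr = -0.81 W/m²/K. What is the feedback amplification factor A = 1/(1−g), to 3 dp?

1.273

Convert to gains: g_wv = 1.51/3.26 = 0.4632; g_lr = -0.81/3.26 = -0.2485.
Total gain g = 0.2147.
A = 1/(1 − 0.2147) = 1.273.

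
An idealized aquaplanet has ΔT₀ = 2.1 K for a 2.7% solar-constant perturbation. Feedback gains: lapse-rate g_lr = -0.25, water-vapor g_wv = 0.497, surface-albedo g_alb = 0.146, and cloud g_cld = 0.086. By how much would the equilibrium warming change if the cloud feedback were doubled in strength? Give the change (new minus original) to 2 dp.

Original: g = 0.479, ΔT = 2.1/(1−0.479) = 4.0307 K.
With doubled cloud: g' = 0.565, ΔT' = 2.1/(1−0.565) = 4.8276 K.
Change = 4.8276 − 4.0307 = 0.80 K.

0.80 K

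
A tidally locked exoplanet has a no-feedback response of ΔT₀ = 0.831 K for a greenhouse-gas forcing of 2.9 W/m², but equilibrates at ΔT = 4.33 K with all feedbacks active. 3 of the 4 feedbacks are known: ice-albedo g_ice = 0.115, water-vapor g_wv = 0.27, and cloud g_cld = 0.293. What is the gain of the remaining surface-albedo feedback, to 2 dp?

0.13

Amplification A = ΔT/ΔT₀ = 4.33/0.831 = 5.211.
Total gain g = 1 − 1/A = 1 − 1/5.211 = 0.8081.
Known gains sum to 0.115 + 0.27 + 0.293 = 0.678.
g_alb = 0.8081 − 0.678 = 0.13.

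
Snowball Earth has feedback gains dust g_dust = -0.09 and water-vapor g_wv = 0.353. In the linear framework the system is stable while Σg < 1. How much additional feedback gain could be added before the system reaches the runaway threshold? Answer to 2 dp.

Current total gain = -0.09 + 0.353 = 0.263.
Margin to runaway = 1 − 0.263 = 0.74.

0.74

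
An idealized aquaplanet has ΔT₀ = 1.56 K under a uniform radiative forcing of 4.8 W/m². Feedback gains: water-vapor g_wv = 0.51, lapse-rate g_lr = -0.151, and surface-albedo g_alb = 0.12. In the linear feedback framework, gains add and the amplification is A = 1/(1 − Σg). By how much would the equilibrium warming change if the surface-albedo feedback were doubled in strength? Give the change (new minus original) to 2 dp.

Original: g = 0.479, ΔT = 1.56/(1−0.479) = 2.9942 K.
With doubled surface-albedo: g' = 0.599, ΔT' = 1.56/(1−0.599) = 3.8903 K.
Change = 3.8903 − 2.9942 = 0.90 K.

0.90 K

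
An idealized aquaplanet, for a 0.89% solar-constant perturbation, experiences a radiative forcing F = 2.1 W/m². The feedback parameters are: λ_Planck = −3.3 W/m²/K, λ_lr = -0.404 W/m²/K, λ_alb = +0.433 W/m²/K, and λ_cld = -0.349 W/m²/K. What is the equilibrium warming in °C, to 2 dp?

0.58 °C

Net feedback parameter λ = (−3.3) + (-0.404) + (+0.433) + (-0.349) = -3.62 W/m²/K.
ΔT = −F/λ = −2.1/(-3.62) = 0.58 °C.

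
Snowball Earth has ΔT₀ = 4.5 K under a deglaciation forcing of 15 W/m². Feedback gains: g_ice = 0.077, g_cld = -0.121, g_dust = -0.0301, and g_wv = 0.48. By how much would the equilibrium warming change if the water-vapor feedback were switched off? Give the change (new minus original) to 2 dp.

-3.38 K

Original: g = 0.4059, ΔT = 4.5/(1−0.4059) = 7.5745 K.
Without water-vapor: g' = -0.0741, ΔT' = 4.5/(1+0.0741) = 4.1896 K.
Change = 4.1896 − 7.5745 = -3.38 K.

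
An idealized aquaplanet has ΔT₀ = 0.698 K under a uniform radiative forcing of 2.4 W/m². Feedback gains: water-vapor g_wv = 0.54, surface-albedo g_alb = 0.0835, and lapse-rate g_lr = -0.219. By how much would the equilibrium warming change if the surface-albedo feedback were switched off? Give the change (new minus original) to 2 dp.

-0.14 K

Original: g = 0.4045, ΔT = 0.698/(1−0.4045) = 1.1721 K.
Without surface-albedo: g' = 0.321, ΔT' = 0.698/(1−0.321) = 1.0280 K.
Change = 1.0280 − 1.1721 = -0.14 K.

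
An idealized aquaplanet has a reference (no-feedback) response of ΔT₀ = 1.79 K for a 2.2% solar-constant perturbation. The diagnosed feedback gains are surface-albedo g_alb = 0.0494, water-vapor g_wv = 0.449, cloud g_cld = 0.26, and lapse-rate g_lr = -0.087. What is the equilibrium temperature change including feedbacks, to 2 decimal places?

5.45 K

Total gain g = 0.0494 + 0.449 + 0.26 − 0.087 = 0.6714.
Amplification A = 1/(1 − 0.6714) = 3.043.
ΔT = 1.79 × 3.043 = 5.45 K.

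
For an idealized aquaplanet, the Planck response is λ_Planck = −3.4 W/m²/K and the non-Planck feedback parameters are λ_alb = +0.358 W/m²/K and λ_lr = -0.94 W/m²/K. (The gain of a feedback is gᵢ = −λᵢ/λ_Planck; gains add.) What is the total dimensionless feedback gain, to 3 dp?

-0.171

Convert to gains: g_alb = 0.358/3.4 = 0.1053; g_lr = -0.94/3.4 = -0.2765.
Total gain g = -0.1712.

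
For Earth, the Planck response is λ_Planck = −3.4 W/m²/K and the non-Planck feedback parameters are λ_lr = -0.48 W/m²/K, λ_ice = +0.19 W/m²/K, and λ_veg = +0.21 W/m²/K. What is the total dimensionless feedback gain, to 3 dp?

Convert to gains: g_lr = -0.48/3.4 = -0.1412; g_ice = 0.19/3.4 = 0.05588; g_veg = 0.21/3.4 = 0.06176.
Total gain g = -0.02356.

-0.024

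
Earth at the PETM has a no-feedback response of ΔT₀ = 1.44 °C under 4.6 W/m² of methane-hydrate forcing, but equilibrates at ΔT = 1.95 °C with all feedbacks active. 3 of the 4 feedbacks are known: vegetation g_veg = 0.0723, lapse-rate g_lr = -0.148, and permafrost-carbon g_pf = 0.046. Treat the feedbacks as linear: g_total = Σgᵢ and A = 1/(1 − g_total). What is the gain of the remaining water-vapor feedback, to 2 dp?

0.29

Amplification A = ΔT/ΔT₀ = 1.95/1.44 = 1.354.
Total gain g = 1 − 1/A = 1 − 1/1.354 = 0.2614.
Known gains sum to 0.0723 − 0.148 + 0.046 = -0.0297.
g_wv = 0.2614 + 0.0297 = 0.29.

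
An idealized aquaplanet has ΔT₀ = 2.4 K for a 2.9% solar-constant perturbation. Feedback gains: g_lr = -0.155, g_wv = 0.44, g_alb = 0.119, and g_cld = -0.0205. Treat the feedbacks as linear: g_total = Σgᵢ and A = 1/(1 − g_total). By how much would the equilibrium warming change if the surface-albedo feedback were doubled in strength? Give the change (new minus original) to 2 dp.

Original: g = 0.3835, ΔT = 2.4/(1−0.3835) = 3.8929 K.
With doubled surface-albedo: g' = 0.5025, ΔT' = 2.4/(1−0.5025) = 4.8241 K.
Change = 4.8241 − 3.8929 = 0.93 K.

0.93 K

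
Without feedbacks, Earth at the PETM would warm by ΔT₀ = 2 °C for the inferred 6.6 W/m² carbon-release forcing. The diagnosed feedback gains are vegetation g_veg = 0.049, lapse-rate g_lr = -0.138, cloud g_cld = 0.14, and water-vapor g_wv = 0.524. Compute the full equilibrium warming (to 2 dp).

4.71 °C

Total gain g = 0.049 − 0.138 + 0.14 + 0.524 = 0.575.
Amplification A = 1/(1 − 0.575) = 2.353.
ΔT = 2 × 2.353 = 4.71 °C.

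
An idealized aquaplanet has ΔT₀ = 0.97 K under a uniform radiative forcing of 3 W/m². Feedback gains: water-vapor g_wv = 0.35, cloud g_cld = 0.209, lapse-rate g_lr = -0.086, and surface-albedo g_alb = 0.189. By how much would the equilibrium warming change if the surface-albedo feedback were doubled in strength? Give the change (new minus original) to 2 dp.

3.64 K

Original: g = 0.662, ΔT = 0.97/(1−0.662) = 2.8698 K.
With doubled surface-albedo: g' = 0.851, ΔT' = 0.97/(1−0.851) = 6.5101 K.
Change = 6.5101 − 2.8698 = 3.64 K.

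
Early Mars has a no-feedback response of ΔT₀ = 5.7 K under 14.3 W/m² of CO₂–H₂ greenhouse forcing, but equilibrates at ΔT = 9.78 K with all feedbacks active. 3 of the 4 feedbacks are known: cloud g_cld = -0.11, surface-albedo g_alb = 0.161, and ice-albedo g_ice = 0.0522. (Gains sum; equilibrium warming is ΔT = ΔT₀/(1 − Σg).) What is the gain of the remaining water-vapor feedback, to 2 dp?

Amplification A = ΔT/ΔT₀ = 9.78/5.7 = 1.716.
Total gain g = 1 − 1/A = 1 − 1/1.716 = 0.4172.
Known gains sum to -0.11 + 0.161 + 0.0522 = 0.1032.
g_wv = 0.4172 − 0.1032 = 0.31.

0.31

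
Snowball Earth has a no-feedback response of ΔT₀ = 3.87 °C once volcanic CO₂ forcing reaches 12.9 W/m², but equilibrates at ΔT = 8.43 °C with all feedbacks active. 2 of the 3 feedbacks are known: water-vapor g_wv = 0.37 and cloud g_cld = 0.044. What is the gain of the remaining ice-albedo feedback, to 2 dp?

0.13

Amplification A = ΔT/ΔT₀ = 8.43/3.87 = 2.178.
Total gain g = 1 − 1/A = 1 − 1/2.178 = 0.5409.
Known gains sum to 0.37 + 0.044 = 0.414.
g_ice = 0.5409 − 0.414 = 0.13.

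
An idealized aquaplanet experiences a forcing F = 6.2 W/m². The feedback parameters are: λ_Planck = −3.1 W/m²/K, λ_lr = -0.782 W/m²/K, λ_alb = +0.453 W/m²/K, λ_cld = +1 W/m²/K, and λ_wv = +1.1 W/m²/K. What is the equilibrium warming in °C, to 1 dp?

Net feedback parameter λ = (−3.1) + (-0.782) + (+0.453) + (+1) + (+1.1) = -1.329 W/m²/K.
ΔT = −F/λ = −6.2/(-1.329) = 4.7 °C.

4.7 °C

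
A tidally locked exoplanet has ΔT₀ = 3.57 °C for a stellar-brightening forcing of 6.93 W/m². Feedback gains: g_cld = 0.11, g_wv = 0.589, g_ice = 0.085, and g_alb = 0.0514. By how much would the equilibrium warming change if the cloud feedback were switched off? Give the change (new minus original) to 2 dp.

-8.69 °C

Original: g = 0.8354, ΔT = 3.57/(1−0.8354) = 21.6889 °C.
Without cloud: g' = 0.7254, ΔT' = 3.57/(1−0.7254) = 13.0007 °C.
Change = 13.0007 − 21.6889 = -8.69 °C.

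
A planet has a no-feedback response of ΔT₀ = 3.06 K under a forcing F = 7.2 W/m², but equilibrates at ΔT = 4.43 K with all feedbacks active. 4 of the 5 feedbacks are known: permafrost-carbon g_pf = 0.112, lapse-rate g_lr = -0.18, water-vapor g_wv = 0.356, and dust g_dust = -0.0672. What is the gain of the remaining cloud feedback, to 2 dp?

Amplification A = ΔT/ΔT₀ = 4.43/3.06 = 1.448.
Total gain g = 1 − 1/A = 1 − 1/1.448 = 0.3094.
Known gains sum to 0.112 − 0.18 + 0.356 − 0.0672 = 0.2208.
g_cld = 0.3094 − 0.2208 = 0.09.

0.09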